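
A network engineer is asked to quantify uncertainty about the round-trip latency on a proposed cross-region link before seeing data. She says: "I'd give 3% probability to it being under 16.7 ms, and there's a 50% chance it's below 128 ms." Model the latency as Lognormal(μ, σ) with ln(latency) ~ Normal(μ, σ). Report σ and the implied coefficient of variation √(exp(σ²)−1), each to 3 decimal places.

If T ~ Lognormal(μ,σ) then ln T ~ Normal(μ,σ), so the p-quantile of ln T is μ + z_p·σ.
ln(16.7) = 2.815 and ln(128) = 4.852; z_{0.03} = -1.881, z_{0.5} = 0.
σ = (4.852 − 2.815)/(0 − (-1.881)) = 1.083.
μ = 2.815 − (-1.881)·1.083 = 4.852.
CV = √(exp(σ²)−1) = √(exp(1.1726)−1) = 1.493.

σ ≈ 1.083, CV ≈ 1.493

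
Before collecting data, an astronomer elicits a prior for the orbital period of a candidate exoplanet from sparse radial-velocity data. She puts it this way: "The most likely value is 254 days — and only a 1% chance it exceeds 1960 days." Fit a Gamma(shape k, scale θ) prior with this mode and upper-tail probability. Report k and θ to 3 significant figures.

Gamma(k,θ) with k>1 has mode (k−1)θ, so θ = 254/(k−1).
Need P(X < 1960) = 0.99 with θ tied to k this way. Start at k = 2, θ = 254: P(X<1960) ≈ 0.996.
Too high — lower k to spread out. Iterating converges to k ≈ 1.82.
Then θ = 254/(1.82−1) ≈ 312.

k ≈ 1.82, θ ≈ 312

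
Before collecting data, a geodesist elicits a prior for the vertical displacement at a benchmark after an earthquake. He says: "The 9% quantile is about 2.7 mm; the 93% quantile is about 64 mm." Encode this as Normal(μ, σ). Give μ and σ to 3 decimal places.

μ = 31.881, σ = 21.764

The p-quantile of Normal(μ,σ) is μ + z_p·σ, with z_{0.09} = -1.341 and z_{0.93} = 1.476.
Eliminate σ: μ = (z₂·x₁ − z₁·x₂)/(z₂ − z₁) = (1.476·2.7 − (-1.341)·64)/2.817 = 31.881.
Then σ = (x₂ − x₁)/(z₂ − z₁) = (64 − 2.7)/2.817 = 21.764.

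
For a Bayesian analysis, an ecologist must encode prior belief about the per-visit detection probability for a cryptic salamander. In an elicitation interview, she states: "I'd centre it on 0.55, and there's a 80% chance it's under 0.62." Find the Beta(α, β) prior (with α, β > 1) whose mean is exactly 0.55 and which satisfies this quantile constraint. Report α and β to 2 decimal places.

With mean 0.55 fixed, write α = 0.55s, β = 0.45s where s = α+β.
Need P(θ < 0.62) = 0.8 under Beta(0.55s, 0.45s). Normal approximation: (q−m)/√(m(1−m)/s) ≈ z_{0.8} = 0.842, so s ≈ 0.55·0.45·(0.842)²/(0.62−0.55)² = 35.8.
At s = 35.8: P(θ<0.62) ≈ 0.799. Adjusting to match 0.8 gives s ≈ 36.17.
So α = 0.55·36.17 ≈ 19.89, β = 0.45·36.17 ≈ 16.28.

α ≈ 19.89, β ≈ 16.28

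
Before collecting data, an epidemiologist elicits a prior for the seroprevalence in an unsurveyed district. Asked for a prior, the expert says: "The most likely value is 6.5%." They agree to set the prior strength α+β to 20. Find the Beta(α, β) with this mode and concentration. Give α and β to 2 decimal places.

α = 2.17, β = 17.83

For α,β > 1 the Beta mode is (α−1)/(α+β−2). With α+β = 20, the mode is (α−1)/18.
Set (α−1)/18 = 0.065 → α = 1 + 0.065·18 = 2.17.
β = 20 − α = 17.83.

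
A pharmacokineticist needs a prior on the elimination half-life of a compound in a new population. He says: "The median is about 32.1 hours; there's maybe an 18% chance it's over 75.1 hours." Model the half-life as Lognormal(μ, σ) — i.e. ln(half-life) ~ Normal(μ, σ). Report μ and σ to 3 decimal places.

If T ~ Lognormal(μ,σ) then ln T ~ Normal(μ,σ), so the p-quantile of ln T is μ + z_p·σ.
ln(32.1) = 3.469 and ln(75.1) = 4.319; z_{0.5} = 0, z_{0.82} = 0.9154.
σ = (4.319 − 3.469)/(0.9154 − (0)) = 0.929.
μ = 3.469 − (0)·0.929 = 3.469.

μ ≈ 3.469, σ ≈ 0.929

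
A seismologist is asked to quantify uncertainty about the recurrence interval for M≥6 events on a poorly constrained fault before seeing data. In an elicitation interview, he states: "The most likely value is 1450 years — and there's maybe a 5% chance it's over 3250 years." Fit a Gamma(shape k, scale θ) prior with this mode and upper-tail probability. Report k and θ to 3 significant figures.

k ≈ 5.22, θ ≈ 344

Gamma(k,θ) with k>1 has mode (k−1)θ, so θ = 1450/(k−1).
Need P(X < 3250) = 0.95 with θ tied to k this way. Start at k = 2, θ = 1450: P(X<3250) ≈ 0.655.
Too low — raise k to concentrate. Iterating converges to k ≈ 5.22.
Then θ = 1450/(5.22−1) ≈ 344.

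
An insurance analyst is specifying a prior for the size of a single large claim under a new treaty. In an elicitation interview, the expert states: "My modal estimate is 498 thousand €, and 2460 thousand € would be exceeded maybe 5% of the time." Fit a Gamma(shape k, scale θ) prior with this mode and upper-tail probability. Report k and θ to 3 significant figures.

k ≈ 1.94, θ ≈ 529

Gamma(k,θ) with k>1 has mode (k−1)θ, so θ = 498/(k−1).
Need P(X < 2460) = 0.95 with θ tied to k this way. Start at k = 2, θ = 498: P(X<2460) ≈ 0.957.
Too high — lower k to spread out. Iterating converges to k ≈ 1.94.
Then θ = 498/(1.94−1) ≈ 529.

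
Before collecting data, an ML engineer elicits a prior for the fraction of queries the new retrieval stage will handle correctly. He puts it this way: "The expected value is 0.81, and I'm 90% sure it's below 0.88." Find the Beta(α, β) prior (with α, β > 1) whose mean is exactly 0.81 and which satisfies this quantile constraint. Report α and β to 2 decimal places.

With mean 0.81 fixed, write α = 0.81s, β = 0.19s where s = α+β.
Need P(θ < 0.88) = 0.9 under Beta(0.81s, 0.19s). Normal approximation: (q−m)/√(m(1−m)/s) ≈ z_{0.9} = 1.28, so s ≈ 0.81·0.19·(1.28)²/(0.88−0.81)² = 51.6.
At s = 51.6: P(θ<0.88) ≈ 0.913. Adjusting to match 0.9 gives s ≈ 46.41.
So α = 0.81·46.41 ≈ 37.59, β = 0.19·46.41 ≈ 8.82.

α ≈ 37.59, β ≈ 8.82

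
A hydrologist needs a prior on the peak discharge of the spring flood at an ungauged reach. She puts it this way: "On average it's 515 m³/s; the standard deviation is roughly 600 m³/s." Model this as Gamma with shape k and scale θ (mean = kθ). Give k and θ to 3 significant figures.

For Gamma(k, scale θ): mean = kθ, variance = kθ², so CV = 1/√k.
CV = SD/mean = 600/515 = 1.165, hence k = 1/CV² = 0.737.
Then θ = mean/k = 515/0.737 = 699.

k ≈ 0.737, θ ≈ 699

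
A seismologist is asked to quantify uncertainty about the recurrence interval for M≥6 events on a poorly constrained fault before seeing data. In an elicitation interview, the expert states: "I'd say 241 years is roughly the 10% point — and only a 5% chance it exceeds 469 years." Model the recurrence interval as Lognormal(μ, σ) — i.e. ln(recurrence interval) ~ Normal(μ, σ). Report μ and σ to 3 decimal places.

μ ≈ 5.776, σ ≈ 0.228

If T ~ Lognormal(μ,σ) then ln T ~ Normal(μ,σ), so the p-quantile of ln T is μ + z_p·σ.
ln(241) = 5.485 and ln(469) = 6.151; z_{0.1} = -1.282, z_{0.95} = 1.645.
σ = (6.151 − 5.485)/(1.645 − (-1.282)) = 0.228.
μ = 5.485 − (-1.282)·0.228 = 5.776.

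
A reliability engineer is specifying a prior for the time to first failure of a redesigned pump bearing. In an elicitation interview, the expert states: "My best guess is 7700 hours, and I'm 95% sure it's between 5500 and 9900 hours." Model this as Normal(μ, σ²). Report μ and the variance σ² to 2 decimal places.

A symmetric 95% interval runs μ ± z·σ with z = 1.96.
Half-width = 2200, so σ = 2200/1.96 = 1122.470 and σ² = 1259938.01.
μ is the stated best guess, 7700.00.

μ = 7700.00, σ² = 1259938.01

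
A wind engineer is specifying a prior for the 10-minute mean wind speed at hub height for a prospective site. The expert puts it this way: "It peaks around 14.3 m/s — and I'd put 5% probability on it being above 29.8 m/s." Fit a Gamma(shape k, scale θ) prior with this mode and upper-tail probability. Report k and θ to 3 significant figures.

Gamma(k,θ) with k>1 has mode (k−1)θ, so θ = 14.3/(k−1).
Need P(X < 29.8) = 0.95 with θ tied to k this way. Start at k = 2, θ = 14.3: P(X<29.8) ≈ 0.616.
Too low — raise k to concentrate. Iterating converges to k ≈ 6.13.
Then θ = 14.3/(6.13−1) ≈ 2.79.

k ≈ 6.13, θ ≈ 2.79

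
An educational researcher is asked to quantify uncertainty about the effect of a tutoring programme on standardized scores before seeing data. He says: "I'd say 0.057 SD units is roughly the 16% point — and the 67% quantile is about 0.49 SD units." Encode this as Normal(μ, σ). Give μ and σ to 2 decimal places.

μ = 0.36, σ = 0.30

For Normal(μ,σ), the p-quantile is μ + z_p·σ. Here z_{0.16} = -0.9945, z_{0.67} = 0.4399.
So 0.057 = μ − 0.9945σ and 0.49 = μ + 0.4399σ.
Subtracting: σ = (0.49 − 0.057)/(0.4399 − (-0.9945)) = 0.30.
Then μ = 0.057 − (-0.9945)·0.30 = 0.36.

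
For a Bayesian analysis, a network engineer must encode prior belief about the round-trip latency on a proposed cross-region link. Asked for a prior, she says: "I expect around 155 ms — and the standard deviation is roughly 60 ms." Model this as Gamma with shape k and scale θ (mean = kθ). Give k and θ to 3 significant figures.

For Gamma(k, scale θ): mean = kθ, variance = kθ², so CV = 1/√k.
CV = SD/mean = 60/155 = 0.3871, hence k = 1/CV² = 6.67.
Then θ = mean/k = 155/6.67 = 23.2.

k ≈ 6.67, θ ≈ 23.2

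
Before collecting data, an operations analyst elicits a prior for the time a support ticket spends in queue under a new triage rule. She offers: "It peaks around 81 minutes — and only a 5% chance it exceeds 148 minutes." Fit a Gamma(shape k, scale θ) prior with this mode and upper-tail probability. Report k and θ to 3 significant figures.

k ≈ 8.67, θ ≈ 10.6

Gamma(k,θ) with k>1 has mode (k−1)θ, so θ = 81/(k−1).
Need P(X < 148) = 0.95 with θ tied to k this way. Start at k = 2, θ = 81: P(X<148) ≈ 0.545.
Too low — raise k to concentrate. Iterating converges to k ≈ 8.67.
Then θ = 81/(8.67−1) ≈ 10.6.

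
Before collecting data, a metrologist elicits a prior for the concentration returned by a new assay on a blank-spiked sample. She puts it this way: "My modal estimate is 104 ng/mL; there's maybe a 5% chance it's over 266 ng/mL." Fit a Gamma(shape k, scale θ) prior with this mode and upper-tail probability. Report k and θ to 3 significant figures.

Gamma(k,θ) with k>1 has mode (k−1)θ, so θ = 104/(k−1).
Need P(X < 266) = 0.95 with θ tied to k this way. Start at k = 2, θ = 104: P(X<266) ≈ 0.724.
Too low — raise k to concentrate. Iterating converges to k ≈ 4.07.
Then θ = 104/(4.07−1) ≈ 33.9.

k ≈ 4.07, θ ≈ 33.9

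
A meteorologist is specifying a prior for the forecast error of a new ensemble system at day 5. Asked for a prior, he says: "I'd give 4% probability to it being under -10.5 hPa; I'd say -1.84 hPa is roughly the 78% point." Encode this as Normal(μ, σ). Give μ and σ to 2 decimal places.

μ = -4.49, σ = 3.43

The p-quantile of Normal(μ,σ) is μ + z_p·σ, with z_{0.04} = -1.751 and z_{0.78} = 0.7722.
Eliminate σ: μ = (z₂·x₁ − z₁·x₂)/(z₂ − z₁) = (0.7722·-10.5 − (-1.751)·-1.84)/2.523 = -4.49.
Then σ = (x₂ − x₁)/(z₂ − z₁) = (-1.84 − -10.5)/2.523 = 3.43.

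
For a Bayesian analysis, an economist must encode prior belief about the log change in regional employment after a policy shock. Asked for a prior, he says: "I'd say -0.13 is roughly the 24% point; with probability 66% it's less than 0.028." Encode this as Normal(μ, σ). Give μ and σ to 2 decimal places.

μ = -0.03, σ = 0.14

For Normal(μ,σ), the p-quantile is μ + z_p·σ. Here z_{0.24} = -0.7063, z_{0.66} = 0.4125.
So -0.13 = μ − 0.7063σ and 0.028 = μ + 0.4125σ.
Subtracting: σ = (0.028 − -0.13)/(0.4125 − (-0.7063)) = 0.14.
Then μ = -0.13 − (-0.7063)·0.14 = -0.03.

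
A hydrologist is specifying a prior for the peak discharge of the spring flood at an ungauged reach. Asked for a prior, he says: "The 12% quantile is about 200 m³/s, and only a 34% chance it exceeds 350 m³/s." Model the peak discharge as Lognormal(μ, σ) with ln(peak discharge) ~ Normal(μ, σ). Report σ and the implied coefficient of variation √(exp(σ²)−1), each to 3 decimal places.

If T ~ Lognormal(μ,σ) then ln T ~ Normal(μ,σ), so the p-quantile of ln T is μ + z_p·σ.
ln(200) = 5.298 and ln(350) = 5.858; z_{0.12} = -1.175, z_{0.66} = 0.4125.
σ = (5.858 − 5.298)/(0.4125 − (-1.175)) = 0.353.
μ = 5.298 − (-1.175)·0.353 = 5.713.
CV = √(exp(σ²)−1) = √(exp(0.1243)−1) = 0.364.

σ ≈ 0.353, CV ≈ 0.364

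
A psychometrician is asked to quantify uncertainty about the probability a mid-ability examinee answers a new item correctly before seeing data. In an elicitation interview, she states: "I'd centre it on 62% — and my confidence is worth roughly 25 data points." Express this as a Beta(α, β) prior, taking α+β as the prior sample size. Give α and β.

α = 15.5, β = 9.5

Under the effective-sample-size interpretation, Beta(α, β) has prior mean α/(α+β) and prior sample size α+β.
So α+β = 25 and α/(α+β) = 0.62, giving α = 0.62·25 = 15.5 and β = 25 − 15.5 = 9.5.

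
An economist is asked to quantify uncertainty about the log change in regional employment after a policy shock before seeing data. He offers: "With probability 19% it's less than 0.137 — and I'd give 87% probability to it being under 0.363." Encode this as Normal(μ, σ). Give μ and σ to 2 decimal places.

μ = 0.24, σ = 0.11

For Normal(μ,σ), the p-quantile is μ + z_p·σ. Here z_{0.19} = -0.8779, z_{0.87} = 1.126.
So 0.137 = μ − 0.8779σ and 0.363 = μ + 1.126σ.
Subtracting: σ = (0.363 − 0.137)/(1.126 − (-0.8779)) = 0.11.
Then μ = 0.137 − (-0.8779)·0.11 = 0.24.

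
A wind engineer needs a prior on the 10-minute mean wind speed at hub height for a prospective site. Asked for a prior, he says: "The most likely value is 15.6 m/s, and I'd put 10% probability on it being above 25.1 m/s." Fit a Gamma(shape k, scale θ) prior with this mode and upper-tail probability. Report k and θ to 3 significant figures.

k ≈ 9.31, θ ≈ 1.88

Gamma(k,θ) with k>1 has mode (k−1)θ, so θ = 15.6/(k−1).
Need P(X < 25.1) = 0.9 with θ tied to k this way. Start at k = 2, θ = 15.6: P(X<25.1) ≈ 0.478.
Too low — raise k to concentrate. Iterating converges to k ≈ 9.31.
Then θ = 15.6/(9.31−1) ≈ 1.88.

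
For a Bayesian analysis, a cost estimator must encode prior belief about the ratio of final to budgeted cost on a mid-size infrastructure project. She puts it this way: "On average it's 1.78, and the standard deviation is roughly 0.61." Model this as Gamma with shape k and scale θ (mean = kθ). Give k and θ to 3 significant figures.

For Gamma(k, scale θ): mean = kθ, variance = kθ², so CV = 1/√k.
CV = SD/mean = 0.61/1.78 = 0.3427, hence k = 1/CV² = 8.51.
Then θ = mean/k = 1.78/8.51 = 0.209.

k ≈ 8.51, θ ≈ 0.209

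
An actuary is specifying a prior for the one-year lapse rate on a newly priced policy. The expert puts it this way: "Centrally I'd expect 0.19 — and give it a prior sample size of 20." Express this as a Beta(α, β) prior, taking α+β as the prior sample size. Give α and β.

Under the effective-sample-size interpretation, Beta(α, β) has prior mean α/(α+β) and prior sample size α+β.
So α+β = 20 and α/(α+β) = 0.19, giving α = 0.19·20 = 3.8 and β = 20 − 3.8 = 16.2.

α = 3.8, β = 16.2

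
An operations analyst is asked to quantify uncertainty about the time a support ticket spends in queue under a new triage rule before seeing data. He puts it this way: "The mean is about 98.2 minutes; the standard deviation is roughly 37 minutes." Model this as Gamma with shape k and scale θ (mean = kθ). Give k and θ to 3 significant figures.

For Gamma(k, scale θ): mean = kθ, variance = kθ², so CV = 1/√k.
CV = SD/mean = 37/98.2 = 0.3768, hence k = 1/CV² = 7.04.
Then θ = mean/k = 98.2/7.04 = 13.9.

k ≈ 7.04, θ ≈ 13.9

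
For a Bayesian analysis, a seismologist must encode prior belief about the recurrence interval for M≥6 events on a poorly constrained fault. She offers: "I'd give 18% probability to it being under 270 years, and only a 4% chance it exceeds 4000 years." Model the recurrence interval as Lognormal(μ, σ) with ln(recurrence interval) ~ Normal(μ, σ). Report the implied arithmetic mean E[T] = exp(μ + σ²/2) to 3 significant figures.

E[T] ≈ 1140 years

If T ~ Lognormal(μ,σ) then ln T ~ Normal(μ,σ), so the p-quantile of ln T is μ + z_p·σ.
ln(270) = 5.598 and ln(4000) = 8.294; z_{0.18} = -0.9154, z_{0.96} = 1.751.
σ = (8.294 − 5.598)/(1.751 − (-0.9154)) = 1.011.
μ = 5.598 − (-0.9154)·1.011 = 6.524.
E[T] = exp(μ + σ²/2) = exp(6.524 + 0.5112) = 1140 years.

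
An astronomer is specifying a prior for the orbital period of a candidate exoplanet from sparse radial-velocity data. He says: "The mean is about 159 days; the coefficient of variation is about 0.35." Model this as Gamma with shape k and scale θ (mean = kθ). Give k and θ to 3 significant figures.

k ≈ 8.16, θ ≈ 19.5

For Gamma(k, scale θ): mean = kθ, variance = kθ², so CV = 1/√k.
CV = 0.35, hence k = 1/CV² = 8.16.
Then θ = mean/k = 159/8.16 = 19.5.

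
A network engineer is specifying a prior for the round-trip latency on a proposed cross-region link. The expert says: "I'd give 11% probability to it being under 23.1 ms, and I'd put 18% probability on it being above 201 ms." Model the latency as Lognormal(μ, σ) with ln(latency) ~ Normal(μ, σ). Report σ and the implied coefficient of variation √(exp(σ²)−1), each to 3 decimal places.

σ ≈ 1.010, CV ≈ 1.332

If T ~ Lognormal(μ,σ) then ln T ~ Normal(μ,σ), so the p-quantile of ln T is μ + z_p·σ.
ln(23.1) = 3.14 and ln(201) = 5.303; z_{0.11} = -1.227, z_{0.82} = 0.9154.
σ = (5.303 − 3.14)/(0.9154 − (-1.227)) = 1.010.
μ = 3.14 − (-1.227)·1.010 = 4.379.
CV = √(exp(σ²)−1) = √(exp(1.0203)−1) = 1.332.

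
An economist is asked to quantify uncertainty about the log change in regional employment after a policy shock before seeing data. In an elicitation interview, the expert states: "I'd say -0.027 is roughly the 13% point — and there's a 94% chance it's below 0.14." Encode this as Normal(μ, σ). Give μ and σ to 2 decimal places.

μ = 0.04, σ = 0.06

For Normal(μ,σ), the p-quantile is μ + z_p·σ. Here z_{0.13} = -1.126, z_{0.94} = 1.555.
So -0.027 = μ − 1.126σ and 0.14 = μ + 1.555σ.
Subtracting: σ = (0.14 − -0.027)/(1.555 − (-1.126)) = 0.06.
Then μ = -0.027 − (-1.126)·0.06 = 0.04.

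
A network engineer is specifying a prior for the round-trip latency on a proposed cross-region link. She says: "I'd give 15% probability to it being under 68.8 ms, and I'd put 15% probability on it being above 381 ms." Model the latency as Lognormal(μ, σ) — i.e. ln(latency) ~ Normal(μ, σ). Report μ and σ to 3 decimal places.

If T ~ Lognormal(μ,σ) then ln T ~ Normal(μ,σ), so the p-quantile of ln T is μ + z_p·σ.
ln(68.8) = 4.231 and ln(381) = 5.943; z_{0.15} = -1.036, z_{0.85} = 1.036.
σ = (5.943 − 4.231)/(1.036 − (-1.036)) = 0.826.
μ = 4.231 − (-1.036)·0.826 = 5.087.

μ ≈ 5.087, σ ≈ 0.826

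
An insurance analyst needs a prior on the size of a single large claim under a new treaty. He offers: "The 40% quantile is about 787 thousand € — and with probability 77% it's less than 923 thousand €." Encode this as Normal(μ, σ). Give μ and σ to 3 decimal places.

μ = 821.726, σ = 137.070

The p-quantile of Normal(μ,σ) is μ + z_p·σ, with z_{0.4} = -0.2533 and z_{0.77} = 0.7388.
Eliminate σ: μ = (z₂·x₁ − z₁·x₂)/(z₂ − z₁) = (0.7388·787 − (-0.2533)·923)/0.9922 = 821.726.
Then σ = (x₂ − x₁)/(z₂ − z₁) = (923 − 787)/0.9922 = 137.070.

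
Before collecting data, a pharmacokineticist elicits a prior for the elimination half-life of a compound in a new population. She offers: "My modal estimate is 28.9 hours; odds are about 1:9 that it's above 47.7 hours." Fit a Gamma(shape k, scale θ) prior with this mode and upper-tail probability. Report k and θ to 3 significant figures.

k ≈ 8.51, θ ≈ 3.85

Gamma(k,θ) with k>1 has mode (k−1)θ, so θ = 28.9/(k−1).
Need P(X < 47.7) = 0.9 with θ tied to k this way. Start at k = 2, θ = 28.9: P(X<47.7) ≈ 0.491.
Too low — raise k to concentrate. Iterating converges to k ≈ 8.51.
Then θ = 28.9/(8.51−1) ≈ 3.85.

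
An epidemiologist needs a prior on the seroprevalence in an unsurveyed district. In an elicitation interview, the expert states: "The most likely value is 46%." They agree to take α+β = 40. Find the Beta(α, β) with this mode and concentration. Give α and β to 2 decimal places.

For α,β > 1 the Beta mode is (α−1)/(α+β−2). With α+β = 40, the mode is (α−1)/38.
Set (α−1)/38 = 0.46 → α = 1 + 0.46·38 = 18.48.
β = 40 − α = 21.52.

α = 18.48, β = 21.52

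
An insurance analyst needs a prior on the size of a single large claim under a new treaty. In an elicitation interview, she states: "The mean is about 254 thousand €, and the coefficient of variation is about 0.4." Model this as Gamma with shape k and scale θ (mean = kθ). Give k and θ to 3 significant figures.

k ≈ 6.25, θ ≈ 40.6

For Gamma(k, scale θ): mean = kθ, variance = kθ², so CV = 1/√k.
CV = 0.4, hence k = 1/CV² = 6.25.
Then θ = mean/k = 254/6.25 = 40.6.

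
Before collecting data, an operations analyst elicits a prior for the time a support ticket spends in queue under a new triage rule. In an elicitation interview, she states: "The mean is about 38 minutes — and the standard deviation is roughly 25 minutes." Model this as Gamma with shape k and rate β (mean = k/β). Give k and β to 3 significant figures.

For Gamma(k, rate β): mean = k/β, variance = k/β², so CV = 1/√k.
CV = SD/mean = 25/38 = 0.6579, hence k = 1/CV² = 2.31.
Then β = k/mean = 2.31/38 = 0.0608.

k ≈ 2.31, β ≈ 0.0608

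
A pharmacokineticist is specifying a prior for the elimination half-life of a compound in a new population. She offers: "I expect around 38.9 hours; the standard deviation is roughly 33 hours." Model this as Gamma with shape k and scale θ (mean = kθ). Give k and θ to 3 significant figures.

For Gamma(k, scale θ): mean = kθ, variance = kθ², so CV = 1/√k.
CV = SD/mean = 33/38.9 = 0.8483, hence k = 1/CV² = 1.39.
Then θ = mean/k = 38.9/1.39 = 28.

k ≈ 1.39, θ ≈ 28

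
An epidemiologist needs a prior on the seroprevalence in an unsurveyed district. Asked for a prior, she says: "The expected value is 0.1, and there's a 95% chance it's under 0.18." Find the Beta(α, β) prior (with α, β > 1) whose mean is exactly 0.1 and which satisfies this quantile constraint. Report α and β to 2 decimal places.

With mean 0.1 fixed, write α = 0.1s, β = 0.9s where s = α+β.
Need P(θ < 0.18) = 0.95 under Beta(0.1s, 0.9s). Normal approximation: (q−m)/√(m(1−m)/s) ≈ z_{0.95} = 1.64, so s ≈ 0.1·0.9·(1.64)²/(0.18−0.1)² = 38.0.
At s = 38.0: P(θ<0.18) ≈ 0.934. Adjusting to match 0.95 gives s ≈ 46.73.
So α = 0.1·46.73 ≈ 4.67, β = 0.9·46.73 ≈ 42.06.

α ≈ 4.67, β ≈ 42.06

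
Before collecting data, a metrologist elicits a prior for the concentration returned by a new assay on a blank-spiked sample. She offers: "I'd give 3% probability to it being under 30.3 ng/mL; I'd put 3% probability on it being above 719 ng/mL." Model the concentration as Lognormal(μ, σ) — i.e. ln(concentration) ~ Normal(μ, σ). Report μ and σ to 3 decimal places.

If T ~ Lognormal(μ,σ) then ln T ~ Normal(μ,σ), so the p-quantile of ln T is μ + z_p·σ.
ln(30.3) = 3.411 and ln(719) = 6.578; z_{0.03} = -1.881, z_{0.97} = 1.881.
σ = (6.578 − 3.411)/(1.881 − (-1.881)) = 0.842.
μ = 3.411 − (-1.881)·0.842 = 4.995.

μ ≈ 4.995, σ ≈ 0.842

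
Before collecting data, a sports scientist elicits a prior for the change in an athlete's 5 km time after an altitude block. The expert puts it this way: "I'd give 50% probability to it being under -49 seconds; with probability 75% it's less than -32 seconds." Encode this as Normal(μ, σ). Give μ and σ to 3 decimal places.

μ = -49.000, σ = 25.204

For Normal(μ,σ), the p-quantile is μ + z_p·σ. Here z_{0.5} = 0, z_{0.75} = 0.6745.
So -49 = μ + 0σ and -32 = μ + 0.6745σ.
Subtracting: σ = (-32 − -49)/(0.6745 − (0)) = 25.204.
Then μ = -49 − (0)·25.204 = -49.000.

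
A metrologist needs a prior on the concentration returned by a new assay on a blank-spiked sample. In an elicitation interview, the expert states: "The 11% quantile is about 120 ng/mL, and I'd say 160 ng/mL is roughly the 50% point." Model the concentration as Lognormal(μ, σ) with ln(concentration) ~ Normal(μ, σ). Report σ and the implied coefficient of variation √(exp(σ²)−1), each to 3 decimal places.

σ ≈ 0.235, CV ≈ 0.238

If T ~ Lognormal(μ,σ) then ln T ~ Normal(μ,σ), so the p-quantile of ln T is μ + z_p·σ.
ln(120) = 4.787 and ln(160) = 5.075; z_{0.11} = -1.227, z_{0.5} = 0.
σ = (5.075 − 4.787)/(0 − (-1.227)) = 0.235.
μ = 4.787 − (-1.227)·0.235 = 5.075.
CV = √(exp(σ²)−1) = √(exp(0.0550)−1) = 0.238.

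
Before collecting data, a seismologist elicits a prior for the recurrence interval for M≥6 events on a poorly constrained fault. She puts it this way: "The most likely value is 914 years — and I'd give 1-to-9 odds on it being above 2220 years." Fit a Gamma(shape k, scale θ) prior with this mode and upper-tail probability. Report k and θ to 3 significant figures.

k ≈ 3.44, θ ≈ 375

Gamma(k,θ) with k>1 has mode (k−1)θ, so θ = 914/(k−1).
Need P(X < 2220) = 0.9 with θ tied to k this way. Start at k = 2, θ = 914: P(X<2220) ≈ 0.698.
Too low — raise k to concentrate. Iterating converges to k ≈ 3.44.
Then θ = 914/(3.44−1) ≈ 375.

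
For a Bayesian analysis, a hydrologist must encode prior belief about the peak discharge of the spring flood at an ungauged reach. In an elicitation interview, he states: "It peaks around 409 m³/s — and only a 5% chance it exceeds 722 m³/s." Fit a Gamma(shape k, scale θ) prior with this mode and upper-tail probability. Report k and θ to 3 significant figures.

k ≈ 9.63, θ ≈ 47.4

Gamma(k,θ) with k>1 has mode (k−1)θ, so θ = 409/(k−1).
Need P(X < 722) = 0.95 with θ tied to k this way. Start at k = 2, θ = 409: P(X<722) ≈ 0.527.
Too low — raise k to concentrate. Iterating converges to k ≈ 9.63.
Then θ = 409/(9.63−1) ≈ 47.4.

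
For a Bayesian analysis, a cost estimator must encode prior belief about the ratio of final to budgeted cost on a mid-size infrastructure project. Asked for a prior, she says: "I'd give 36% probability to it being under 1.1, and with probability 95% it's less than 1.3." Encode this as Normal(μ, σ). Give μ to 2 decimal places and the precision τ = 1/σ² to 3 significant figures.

The p-quantile of Normal(μ,σ) is μ + z_p·σ, with z_{0.36} = -0.3585 and z_{0.95} = 1.645.
Eliminate σ: μ = (z₂·x₁ − z₁·x₂)/(z₂ − z₁) = (1.645·1.1 − (-0.3585)·1.3)/2.003 = 1.14.
Then σ = (x₂ − x₁)/(z₂ − z₁) = (1.3 − 1.1)/2.003 = 0.10.
Precision τ = 1/σ² = 1/0.09983² = 100.

μ = 1.14, τ = 100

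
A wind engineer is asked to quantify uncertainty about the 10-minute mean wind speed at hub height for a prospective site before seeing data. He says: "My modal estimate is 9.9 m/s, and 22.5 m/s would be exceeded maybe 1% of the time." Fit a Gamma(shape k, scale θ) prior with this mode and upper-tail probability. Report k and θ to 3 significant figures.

Gamma(k,θ) with k>1 has mode (k−1)θ, so θ = 9.9/(k−1).
Need P(X < 22.5) = 0.99 with θ tied to k this way. Start at k = 2, θ = 9.9: P(X<22.5) ≈ 0.663.
Too low — raise k to concentrate. Iterating converges to k ≈ 8.11.
Then θ = 9.9/(8.11−1) ≈ 1.39.

k ≈ 8.11, θ ≈ 1.39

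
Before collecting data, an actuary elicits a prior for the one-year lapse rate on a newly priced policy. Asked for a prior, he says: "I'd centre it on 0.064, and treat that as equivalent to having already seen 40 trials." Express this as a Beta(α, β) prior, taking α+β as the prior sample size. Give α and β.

Under the effective-sample-size interpretation, Beta(α, β) has prior mean α/(α+β) and prior sample size α+β.
So α+β = 40 and α/(α+β) = 0.064, giving α = 0.064·40 = 2.56 and β = 40 − 2.56 = 37.44.

α = 2.56, β = 37.44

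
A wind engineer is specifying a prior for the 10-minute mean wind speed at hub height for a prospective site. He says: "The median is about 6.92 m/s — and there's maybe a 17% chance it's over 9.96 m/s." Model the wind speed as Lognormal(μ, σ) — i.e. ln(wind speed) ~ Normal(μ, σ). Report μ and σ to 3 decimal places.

If T ~ Lognormal(μ,σ) then ln T ~ Normal(μ,σ), so the p-quantile of ln T is μ + z_p·σ.
ln(6.92) = 1.934 and ln(9.96) = 2.299; z_{0.5} = 0, z_{0.83} = 0.9542.
σ = (2.299 − 1.934)/(0.9542 − (0)) = 0.382.
μ = 1.934 − (0)·0.382 = 1.934.

μ ≈ 1.934, σ ≈ 0.382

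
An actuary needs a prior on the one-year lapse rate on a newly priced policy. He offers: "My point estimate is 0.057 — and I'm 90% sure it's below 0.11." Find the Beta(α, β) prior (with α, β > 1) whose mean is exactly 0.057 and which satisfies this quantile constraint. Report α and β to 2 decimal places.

With mean 0.057 fixed, write α = 0.057s, β = 0.943s where s = α+β.
Need P(θ < 0.11) = 0.9 under Beta(0.057s, 0.943s). Normal approximation: (q−m)/√(m(1−m)/s) ≈ z_{0.9} = 1.28, so s ≈ 0.057·0.943·(1.28)²/(0.11−0.057)² = 31.4.
At s = 31.4: P(θ<0.11) ≈ 0.893. Adjusting to match 0.9 gives s ≈ 34.26.
So α = 0.057·34.26 ≈ 1.95, β = 0.943·34.26 ≈ 32.31.

α ≈ 1.95, β ≈ 32.31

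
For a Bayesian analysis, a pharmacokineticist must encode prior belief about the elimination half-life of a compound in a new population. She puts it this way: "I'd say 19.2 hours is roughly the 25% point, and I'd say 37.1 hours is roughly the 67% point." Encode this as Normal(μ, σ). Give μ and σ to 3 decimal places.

μ = 30.034, σ = 16.062

For Normal(μ,σ), the p-quantile is μ + z_p·σ. Here z_{0.25} = -0.6745, z_{0.67} = 0.4399.
So 19.2 = μ − 0.6745σ and 37.1 = μ + 0.4399σ.
Subtracting: σ = (37.1 − 19.2)/(0.4399 − (-0.6745)) = 16.062.
Then μ = 19.2 − (-0.6745)·16.062 = 30.034.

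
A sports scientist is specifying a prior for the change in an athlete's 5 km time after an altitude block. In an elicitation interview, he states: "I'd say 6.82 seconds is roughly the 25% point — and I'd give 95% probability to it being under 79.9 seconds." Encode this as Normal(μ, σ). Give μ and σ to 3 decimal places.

The p-quantile of Normal(μ,σ) is μ + z_p·σ, with z_{0.25} = -0.6745 and z_{0.95} = 1.645.
Eliminate σ: μ = (z₂·x₁ − z₁·x₂)/(z₂ − z₁) = (1.645·6.82 − (-0.6745)·79.9)/2.319 = 28.072.
Then σ = (x₂ − x₁)/(z₂ − z₁) = (79.9 − 6.82)/2.319 = 31.509.

μ = 28.072, σ = 31.509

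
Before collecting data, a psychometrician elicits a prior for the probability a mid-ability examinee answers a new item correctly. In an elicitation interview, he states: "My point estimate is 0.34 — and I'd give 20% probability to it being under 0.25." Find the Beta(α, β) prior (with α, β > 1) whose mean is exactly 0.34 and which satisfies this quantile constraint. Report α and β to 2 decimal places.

With mean 0.34 fixed, write α = 0.34s, β = 0.66s where s = α+β.
Need P(θ < 0.25) = 0.2 under Beta(0.34s, 0.66s). Normal approximation: (q−m)/√(m(1−m)/s) ≈ z_{0.2} = -0.842, so s ≈ 0.34·0.66·(-0.842)²/(0.25−0.34)² = 19.6.
At s = 19.6: P(θ<0.25) ≈ 0.204. Adjusting to match 0.2 gives s ≈ 20.23.
So α = 0.34·20.23 ≈ 6.88, β = 0.66·20.23 ≈ 13.35.

α ≈ 6.88, β ≈ 13.35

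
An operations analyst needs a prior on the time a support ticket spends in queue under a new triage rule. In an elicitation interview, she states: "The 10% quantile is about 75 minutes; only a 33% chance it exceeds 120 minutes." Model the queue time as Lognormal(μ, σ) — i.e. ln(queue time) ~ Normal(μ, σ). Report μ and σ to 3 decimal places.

If T ~ Lognormal(μ,σ) then ln T ~ Normal(μ,σ), so the p-quantile of ln T is μ + z_p·σ.
ln(75) = 4.317 and ln(120) = 4.787; z_{0.1} = -1.282, z_{0.67} = 0.4399.
σ = (4.787 − 4.317)/(0.4399 − (-1.282)) = 0.273.
μ = 4.317 − (-1.282)·0.273 = 4.667.

μ ≈ 4.667, σ ≈ 0.273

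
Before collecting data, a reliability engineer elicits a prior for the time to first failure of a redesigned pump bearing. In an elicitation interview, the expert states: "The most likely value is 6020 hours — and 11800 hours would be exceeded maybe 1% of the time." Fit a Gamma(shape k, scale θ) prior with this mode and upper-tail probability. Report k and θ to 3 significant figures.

k ≈ 11.9, θ ≈ 553

Gamma(k,θ) with k>1 has mode (k−1)θ, so θ = 6020/(k−1).
Need P(X < 11800) = 0.99 with θ tied to k this way. Start at k = 2, θ = 6020: P(X<11800) ≈ 0.583.
Too low — raise k to concentrate. Iterating converges to k ≈ 11.9.
Then θ = 6020/(11.9−1) ≈ 553.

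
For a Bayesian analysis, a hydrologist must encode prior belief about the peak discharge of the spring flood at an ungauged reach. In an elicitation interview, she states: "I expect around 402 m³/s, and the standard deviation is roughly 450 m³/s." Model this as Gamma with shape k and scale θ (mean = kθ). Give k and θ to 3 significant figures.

k ≈ 0.798, θ ≈ 504

For Gamma(k, scale θ): mean = kθ, variance = kθ², so CV = 1/√k.
CV = SD/mean = 450/402 = 1.119, hence k = 1/CV² = 0.798.
Then θ = mean/k = 402/0.798 = 504.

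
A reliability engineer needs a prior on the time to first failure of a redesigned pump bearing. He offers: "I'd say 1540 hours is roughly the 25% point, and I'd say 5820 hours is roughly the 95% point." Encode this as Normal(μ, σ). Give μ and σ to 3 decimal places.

μ = 2784.670, σ = 1845.350

The p-quantile of Normal(μ,σ) is μ + z_p·σ, with z_{0.25} = -0.6745 and z_{0.95} = 1.645.
Eliminate σ: μ = (z₂·x₁ − z₁·x₂)/(z₂ − z₁) = (1.645·1540 − (-0.6745)·5820)/2.319 = 2784.670.
Then σ = (x₂ − x₁)/(z₂ − z₁) = (5820 − 1540)/2.319 = 1845.350.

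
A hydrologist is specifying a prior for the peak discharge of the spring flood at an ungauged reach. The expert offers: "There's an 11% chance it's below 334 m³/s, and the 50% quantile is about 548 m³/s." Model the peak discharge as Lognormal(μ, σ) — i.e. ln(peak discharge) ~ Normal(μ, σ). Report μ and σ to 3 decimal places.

If T ~ Lognormal(μ,σ) then ln T ~ Normal(μ,σ), so the p-quantile of ln T is μ + z_p·σ.
ln(334) = 5.811 and ln(548) = 6.306; z_{0.11} = -1.227, z_{0.5} = 0.
σ = (6.306 − 5.811)/(0 − (-1.227)) = 0.404.
μ = 5.811 − (-1.227)·0.404 = 6.306.

μ ≈ 6.306, σ ≈ 0.404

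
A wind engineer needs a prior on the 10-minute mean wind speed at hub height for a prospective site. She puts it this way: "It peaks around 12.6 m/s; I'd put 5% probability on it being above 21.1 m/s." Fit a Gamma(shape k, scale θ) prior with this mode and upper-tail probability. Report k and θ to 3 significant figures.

Gamma(k,θ) with k>1 has mode (k−1)θ, so θ = 12.6/(k−1).
Need P(X < 21.1) = 0.95 with θ tied to k this way. Start at k = 2, θ = 12.6: P(X<21.1) ≈ 0.499.
Too low — raise k to concentrate. Iterating converges to k ≈ 11.5.
Then θ = 12.6/(11.5−1) ≈ 1.2.

k ≈ 11.5, θ ≈ 1.2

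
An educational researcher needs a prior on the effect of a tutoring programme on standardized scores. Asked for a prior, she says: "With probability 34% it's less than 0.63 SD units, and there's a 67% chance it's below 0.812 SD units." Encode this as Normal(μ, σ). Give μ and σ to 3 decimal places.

μ = 0.718, σ = 0.214

For Normal(μ,σ), the p-quantile is μ + z_p·σ. Here z_{0.34} = -0.4125, z_{0.67} = 0.4399.
So 0.63 = μ − 0.4125σ and 0.812 = μ + 0.4399σ.
Subtracting: σ = (0.812 − 0.63)/(0.4399 − (-0.4125)) = 0.214.
Then μ = 0.63 − (-0.4125)·0.214 = 0.718.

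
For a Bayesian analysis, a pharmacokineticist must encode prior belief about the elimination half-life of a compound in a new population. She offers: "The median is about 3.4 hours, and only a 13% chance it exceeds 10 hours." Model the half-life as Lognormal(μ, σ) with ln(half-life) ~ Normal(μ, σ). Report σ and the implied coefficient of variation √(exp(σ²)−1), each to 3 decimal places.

σ ≈ 0.958, CV ≈ 1.226

If T ~ Lognormal(μ,σ) then ln T ~ Normal(μ,σ), so the p-quantile of ln T is μ + z_p·σ.
ln(3.4) = 1.224 and ln(10) = 2.303; z_{0.5} = 0, z_{0.87} = 1.126.
σ = (2.303 − 1.224)/(1.126 − (0)) = 0.958.
μ = 1.224 − (0)·0.958 = 1.224.
CV = √(exp(σ²)−1) = √(exp(0.9173)−1) = 1.226.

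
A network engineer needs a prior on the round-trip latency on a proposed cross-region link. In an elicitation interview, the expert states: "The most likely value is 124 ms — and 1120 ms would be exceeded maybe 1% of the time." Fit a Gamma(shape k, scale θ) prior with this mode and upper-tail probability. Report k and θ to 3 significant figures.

k ≈ 1.66, θ ≈ 187

Gamma(k,θ) with k>1 has mode (k−1)θ, so θ = 124/(k−1).
Need P(X < 1120) = 0.99 with θ tied to k this way. Start at k = 2, θ = 124: P(X<1120) ≈ 0.999.
Too high — lower k to spread out. Iterating converges to k ≈ 1.66.
Then θ = 124/(1.66−1) ≈ 187.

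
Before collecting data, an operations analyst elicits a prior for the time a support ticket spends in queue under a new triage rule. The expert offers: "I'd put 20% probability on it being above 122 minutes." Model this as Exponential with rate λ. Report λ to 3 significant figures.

P(T > 122.0) = e^(−λ·122.0) = 0.2, so λ = −ln(0.2)/122.0 = 0.0132.

λ ≈ 0.0132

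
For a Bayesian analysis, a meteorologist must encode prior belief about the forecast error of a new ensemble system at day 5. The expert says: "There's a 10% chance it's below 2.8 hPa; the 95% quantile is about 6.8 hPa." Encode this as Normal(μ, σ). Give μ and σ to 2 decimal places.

μ = 4.55, σ = 1.37

The p-quantile of Normal(μ,σ) is μ + z_p·σ, with z_{0.1} = -1.282 and z_{0.95} = 1.645.
Eliminate σ: μ = (z₂·x₁ − z₁·x₂)/(z₂ − z₁) = (1.645·2.8 − (-1.282)·6.8)/2.926 = 4.55.
Then σ = (x₂ − x₁)/(z₂ − z₁) = (6.8 − 2.8)/2.926 = 1.37.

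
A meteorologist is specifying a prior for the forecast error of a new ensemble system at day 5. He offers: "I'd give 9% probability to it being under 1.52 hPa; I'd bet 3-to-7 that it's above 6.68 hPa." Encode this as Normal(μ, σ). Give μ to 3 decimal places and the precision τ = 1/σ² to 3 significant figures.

The p-quantile of Normal(μ,σ) is μ + z_p·σ, with z_{0.09} = -1.341 and z_{0.7} = 0.5244.
Eliminate σ: μ = (z₂·x₁ − z₁·x₂)/(z₂ − z₁) = (0.5244·1.52 − (-1.341)·6.68)/1.865 = 5.229.
Then σ = (x₂ − x₁)/(z₂ − z₁) = (6.68 − 1.52)/1.865 = 2.767.
Precision τ = 1/σ² = 1/2.767² = 0.131.

μ = 5.229, τ = 0.131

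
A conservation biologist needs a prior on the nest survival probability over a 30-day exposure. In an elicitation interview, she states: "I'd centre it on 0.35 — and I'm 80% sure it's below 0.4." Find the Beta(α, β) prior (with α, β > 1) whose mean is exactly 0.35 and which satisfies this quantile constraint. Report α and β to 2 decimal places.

With mean 0.35 fixed, write α = 0.35s, β = 0.65s where s = α+β.
Need P(θ < 0.4) = 0.8 under Beta(0.35s, 0.65s). Normal approximation: (q−m)/√(m(1−m)/s) ≈ z_{0.8} = 0.842, so s ≈ 0.35·0.65·(0.842)²/(0.4−0.35)² = 64.5.
At s = 64.5: P(θ<0.4) ≈ 0.802. Adjusting to match 0.8 gives s ≈ 63.31.
So α = 0.35·63.31 ≈ 22.16, β = 0.65·63.31 ≈ 41.15.

α ≈ 22.16, β ≈ 41.15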